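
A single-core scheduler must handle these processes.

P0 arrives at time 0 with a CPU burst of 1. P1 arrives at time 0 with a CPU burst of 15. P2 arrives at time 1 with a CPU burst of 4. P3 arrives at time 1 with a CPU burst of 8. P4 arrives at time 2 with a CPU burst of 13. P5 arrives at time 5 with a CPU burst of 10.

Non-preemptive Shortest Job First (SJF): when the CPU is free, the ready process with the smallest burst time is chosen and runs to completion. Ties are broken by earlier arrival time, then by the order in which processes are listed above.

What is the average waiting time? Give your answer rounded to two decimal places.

Schedule: | P0 0-1 | P2 1-5 | P3 5-13 | P5 13-23 | P4 23-36 | P1 36-51 |
Completion: P0=1  P1=51  P2=5  P3=13  P4=36  P5=23
Turnaround (C−A): P0=1  P1=51  P2=4  P3=12  P4=34  P5=18
Waiting times: P0=0, P1=36, P2=0, P3=4, P4=21, P5=8
Average waiting = (0+36+0+4+21+8) / 6 = 69/6 = 11.50

11.50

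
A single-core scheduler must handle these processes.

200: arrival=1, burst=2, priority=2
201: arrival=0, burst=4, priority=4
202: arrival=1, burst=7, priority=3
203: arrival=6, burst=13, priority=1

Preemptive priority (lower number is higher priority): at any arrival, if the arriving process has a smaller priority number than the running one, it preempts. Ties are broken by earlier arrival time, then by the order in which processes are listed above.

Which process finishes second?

203

Schedule: | 201 0-1 | 200 1-3 | 202 3-6 | 203 6-19 | 202 19-23 | 201 23-26 |
Completion: 200=3  201=26  202=23  203=19
Finish order: 200 → 203 → 202 → 201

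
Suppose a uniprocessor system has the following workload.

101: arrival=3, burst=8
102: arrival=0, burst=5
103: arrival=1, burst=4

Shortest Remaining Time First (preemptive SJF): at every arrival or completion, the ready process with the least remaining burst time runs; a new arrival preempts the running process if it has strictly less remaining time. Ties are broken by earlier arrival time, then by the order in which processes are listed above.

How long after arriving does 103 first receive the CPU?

Gantt: | 102 0-5 | 103 5-9 | 101 9-17 |
Completion: 101=17  102=5  103=9
Response(103) = first start − arrival = 5 − 1 = 4

4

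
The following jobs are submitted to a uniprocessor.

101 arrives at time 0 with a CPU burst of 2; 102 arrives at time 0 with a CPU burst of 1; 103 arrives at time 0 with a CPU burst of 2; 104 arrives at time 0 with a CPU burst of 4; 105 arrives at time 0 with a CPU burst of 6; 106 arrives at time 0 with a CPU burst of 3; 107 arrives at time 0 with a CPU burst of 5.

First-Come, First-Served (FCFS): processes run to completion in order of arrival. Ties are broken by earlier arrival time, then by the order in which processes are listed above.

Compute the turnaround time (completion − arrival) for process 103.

5

Gantt: | 101 0-2 | 102 2-3 | 103 3-5 | 104 5-9 | 105 9-15 | 106 15-18 | 107 18-23 |
Completion: 101=2  102=3  103=5  104=9  105=15  106=18  107=23
Turnaround(103) = completion − arrival = 5 − 0 = 5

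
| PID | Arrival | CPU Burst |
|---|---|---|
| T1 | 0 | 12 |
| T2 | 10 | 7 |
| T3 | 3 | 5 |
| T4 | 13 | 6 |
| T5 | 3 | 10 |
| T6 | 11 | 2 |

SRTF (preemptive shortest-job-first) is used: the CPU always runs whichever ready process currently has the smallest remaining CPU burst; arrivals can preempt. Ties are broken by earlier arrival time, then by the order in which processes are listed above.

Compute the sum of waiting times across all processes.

57

Timeline: | T1 0-3 | T3 3-8 | T1 8-11 | T6 11-13 | T1 13-19 | T4 19-25 | T2 25-32 | T5 32-42 |
Completion: T1=19  T2=32  T3=8  T4=25  T5=42  T6=13
Waiting = turnaround − burst: T1=7, T2=15, T3=0, T4=6, T5=29, T6=0
Total waiting = 7 + 15 + 0 + 6 + 29 + 0 = 57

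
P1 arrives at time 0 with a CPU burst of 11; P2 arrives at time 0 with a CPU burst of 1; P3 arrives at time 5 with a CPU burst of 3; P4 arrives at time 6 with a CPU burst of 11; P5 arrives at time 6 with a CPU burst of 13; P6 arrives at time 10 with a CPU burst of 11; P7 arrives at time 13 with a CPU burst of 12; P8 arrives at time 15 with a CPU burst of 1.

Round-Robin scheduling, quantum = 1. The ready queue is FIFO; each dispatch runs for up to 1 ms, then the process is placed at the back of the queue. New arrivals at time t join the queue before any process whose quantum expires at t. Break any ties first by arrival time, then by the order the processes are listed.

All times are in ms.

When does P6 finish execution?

60

Gantt: | P1 0-1 | P2 1-2 | P1 2-5 | P3 5-6 | P1 6-7 | P4 7-8 | P5 8-9 | P3 9-10 | P1 10-11 | P4 11-12 | P5 12-13 | P6 13-14 | P3 14-15 | P1 15-16 | P4 16-17 | P7 17-18 | P5 18-19 | P6 19-20 | P8 20-21 | P1 21-22 | P4 22-23 | P7 23-24 | P5 24-25 | P6 25-26 | P1 26-27 | P4 27-28 | P7 28-29 | P5 29-30 | P6 30-31 | P1 31-32 | P4 32-33 | P7 33-34 | P5 34-35 | P6 35-36 | P1 36-37 | P4 37-38 | P7 38-39 | P5 39-40 | P6 40-41 | P4 41-42 | P7 42-43 | P5 43-44 | P6 44-45 | P4 45-46 | P7 46-47 | P5 47-48 | P6 48-49 | P4 49-50 | P7 50-51 | P5 51-52 | P6 52-53 | P4 53-54 | P7 54-55 | P5 55-56 | P6 56-57 | P7 57-58 | P5 58-59 | P6 59-60 | P7 60-61 | P5 61-62 | P7 62-63 |
Completion: P1=37  P2=2  P3=15  P4=54  P5=62  P6=60  P7=63  P8=21
Turnaround (C−A): P1=37  P2=2  P3=10  P4=48  P5=56  P6=50  P7=50  P8=6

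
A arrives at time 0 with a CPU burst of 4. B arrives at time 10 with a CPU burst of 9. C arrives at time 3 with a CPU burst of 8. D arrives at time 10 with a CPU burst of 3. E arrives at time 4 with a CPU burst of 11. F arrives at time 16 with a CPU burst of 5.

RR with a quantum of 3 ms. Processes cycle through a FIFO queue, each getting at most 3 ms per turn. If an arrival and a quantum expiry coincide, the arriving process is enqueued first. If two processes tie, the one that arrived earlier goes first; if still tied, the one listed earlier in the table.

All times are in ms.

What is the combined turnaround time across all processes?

Schedule: | A 0-3 | C 3-6 | A 6-7 | E 7-10 | C 10-13 | B 13-16 | D 16-19 | E 19-22 | C 22-24 | F 24-27 | B 27-30 | E 30-33 | F 33-35 | B 35-38 | E 38-40 |
Completion: A=7  B=38  C=24  D=19  E=40  F=35
Turnaround (C−A): A=7  B=28  C=21  D=9  E=36  F=19
Turnaround = completion − arrival: A=7, B=28, C=21, D=9, E=36, F=19
Total turnaround = 7 + 28 + 21 + 9 + 36 + 19 = 120

120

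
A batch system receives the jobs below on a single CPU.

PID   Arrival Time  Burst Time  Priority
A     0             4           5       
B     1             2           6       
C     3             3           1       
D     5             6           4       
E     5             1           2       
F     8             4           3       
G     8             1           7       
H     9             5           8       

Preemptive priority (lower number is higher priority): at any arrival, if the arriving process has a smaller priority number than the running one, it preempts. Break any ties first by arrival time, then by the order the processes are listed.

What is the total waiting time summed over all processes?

62

Timeline: | A 0-3 | C 3-6 | E 6-7 | D 7-8 | F 8-12 | D 12-17 | A 17-18 | B 18-20 | G 20-21 | H 21-26 |
Completion: A=18  B=20  C=6  D=17  E=7  F=12  G=21  H=26
Waiting = turnaround − burst: A=14, B=17, C=0, D=6, E=1, F=0, G=12, H=12
Total waiting = 14 + 17 + 0 + 6 + 1 + 0 + 12 + 12 = 62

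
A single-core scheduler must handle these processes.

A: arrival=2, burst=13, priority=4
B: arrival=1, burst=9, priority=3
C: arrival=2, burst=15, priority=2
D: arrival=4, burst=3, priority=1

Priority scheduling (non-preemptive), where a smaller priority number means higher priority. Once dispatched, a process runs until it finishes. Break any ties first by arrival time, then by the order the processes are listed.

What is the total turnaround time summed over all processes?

Schedule: | idle 0-1 | B 1-10 | D 10-13 | C 13-28 | A 28-41 |
Completion: A=41  B=10  C=28  D=13
Turnaround (C−A): A=39  B=9  C=26  D=9
Turnaround = completion − arrival: A=39, B=9, C=26, D=9
Total turnaround = 39 + 9 + 26 + 9 = 83

83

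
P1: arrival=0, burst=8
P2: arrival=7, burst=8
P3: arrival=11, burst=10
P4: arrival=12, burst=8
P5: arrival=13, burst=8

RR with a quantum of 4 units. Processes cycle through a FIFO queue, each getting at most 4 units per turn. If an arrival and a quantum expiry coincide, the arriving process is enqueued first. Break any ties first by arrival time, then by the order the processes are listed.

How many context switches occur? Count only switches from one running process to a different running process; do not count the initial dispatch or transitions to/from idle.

Timeline: | P1 0-8 | P2 8-12 | P3 12-16 | P4 16-20 | P2 20-24 | P5 24-28 | P3 28-32 | P4 32-36 | P5 36-40 | P3 40-42 |
Completion: P1=8  P2=24  P3=42  P4=36  P5=40

9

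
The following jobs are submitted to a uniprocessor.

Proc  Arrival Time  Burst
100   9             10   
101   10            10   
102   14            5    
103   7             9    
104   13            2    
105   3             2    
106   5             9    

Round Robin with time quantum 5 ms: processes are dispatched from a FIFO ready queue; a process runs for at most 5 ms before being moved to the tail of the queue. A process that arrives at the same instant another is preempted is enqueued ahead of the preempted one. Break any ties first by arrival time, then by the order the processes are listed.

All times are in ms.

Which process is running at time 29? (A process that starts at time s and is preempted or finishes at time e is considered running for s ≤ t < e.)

104

Timeline: | idle 0-3 | 105 3-5 | 106 5-10 | 103 10-15 | 100 15-20 | 101 20-25 | 106 25-29 | 104 29-31 | 102 31-36 | 103 36-40 | 100 40-45 | 101 45-50 |
Completion: 100=45  101=50  102=36  103=40  104=31  105=5  106=29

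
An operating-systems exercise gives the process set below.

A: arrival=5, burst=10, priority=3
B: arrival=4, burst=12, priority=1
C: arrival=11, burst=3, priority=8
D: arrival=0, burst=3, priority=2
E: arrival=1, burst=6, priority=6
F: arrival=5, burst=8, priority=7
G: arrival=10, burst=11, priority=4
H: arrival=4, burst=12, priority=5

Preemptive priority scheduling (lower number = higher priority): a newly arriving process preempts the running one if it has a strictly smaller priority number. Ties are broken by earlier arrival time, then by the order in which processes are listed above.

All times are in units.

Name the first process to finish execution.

Timeline: | D 0-3 | E 3-4 | B 4-16 | A 16-26 | G 26-37 | H 37-49 | E 49-54 | F 54-62 | C 62-65 |
Completion: A=26  B=16  C=65  D=3  E=54  F=62  G=37  H=49
Turnaround (C−A): A=21  B=12  C=54  D=3  E=53  F=57  G=27  H=45
Finish order: D → B → A → G → H → E → F → C

D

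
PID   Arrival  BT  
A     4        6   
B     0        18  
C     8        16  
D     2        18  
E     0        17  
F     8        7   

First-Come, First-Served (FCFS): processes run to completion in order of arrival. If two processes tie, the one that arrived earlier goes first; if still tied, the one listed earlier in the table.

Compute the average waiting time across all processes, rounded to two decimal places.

36.33

Schedule: | B 0-18 | E 18-35 | D 35-53 | A 53-59 | C 59-75 | F 75-82 |
Completion: A=59  B=18  C=75  D=53  E=35  F=82
Turnaround (C−A): A=55  B=18  C=67  D=51  E=35  F=74
Waiting times: A=49, B=0, C=51, D=33, E=18, F=67
Average waiting = (49+0+51+33+18+67) / 6 = 218/6 = 36.33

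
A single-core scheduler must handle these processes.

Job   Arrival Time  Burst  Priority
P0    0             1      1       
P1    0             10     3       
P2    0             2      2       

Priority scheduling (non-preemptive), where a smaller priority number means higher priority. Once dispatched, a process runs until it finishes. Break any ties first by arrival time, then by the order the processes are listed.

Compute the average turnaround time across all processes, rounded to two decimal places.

5.67

Timeline: | P0 0-1 | P2 1-3 | P1 3-13 |
Completion: P0=1  P1=13  P2=3
Turnaround (C−A): P0=1  P1=13  P2=3
Turnaround times: P0=1, P1=13, P2=3
Average turnaround = (1+13+3) / 3 = 17/3 = 5.67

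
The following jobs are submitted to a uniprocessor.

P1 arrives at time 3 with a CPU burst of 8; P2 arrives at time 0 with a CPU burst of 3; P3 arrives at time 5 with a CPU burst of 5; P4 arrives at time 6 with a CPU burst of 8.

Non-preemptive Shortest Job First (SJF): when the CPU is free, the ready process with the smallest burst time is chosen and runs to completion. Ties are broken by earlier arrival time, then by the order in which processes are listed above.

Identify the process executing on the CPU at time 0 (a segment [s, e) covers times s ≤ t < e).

Timeline: | P2 0-3 | P1 3-11 | P3 11-16 | P4 16-24 |
Completion: P1=11  P2=3  P3=16  P4=24
Turnaround (C−A): P1=8  P2=3  P3=11  P4=18

P2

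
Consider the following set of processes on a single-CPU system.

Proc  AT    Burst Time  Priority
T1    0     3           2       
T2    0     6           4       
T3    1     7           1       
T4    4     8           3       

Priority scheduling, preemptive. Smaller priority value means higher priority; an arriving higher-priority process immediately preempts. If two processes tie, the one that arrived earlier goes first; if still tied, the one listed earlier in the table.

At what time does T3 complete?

8

Gantt: | T1 0-1 | T3 1-8 | T1 8-10 | T4 10-18 | T2 18-24 |
Completion: T1=10  T2=24  T3=8  T4=18
Turnaround (C−A): T1=10  T2=24  T3=7  T4=14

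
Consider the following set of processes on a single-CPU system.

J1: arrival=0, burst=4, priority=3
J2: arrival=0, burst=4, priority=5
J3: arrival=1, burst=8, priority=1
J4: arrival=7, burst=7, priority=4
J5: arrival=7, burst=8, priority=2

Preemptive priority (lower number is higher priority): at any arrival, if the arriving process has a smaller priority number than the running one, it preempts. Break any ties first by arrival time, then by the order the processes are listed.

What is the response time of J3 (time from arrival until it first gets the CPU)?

0

Gantt: | J1 0-1 | J3 1-9 | J5 9-17 | J1 17-20 | J4 20-27 | J2 27-31 |
Completion: J1=20  J2=31  J3=9  J4=27  J5=17
Turnaround (C−A): J1=20  J2=31  J3=8  J4=20  J5=10
Response(J3) = first start − arrival = 1 − 1 = 0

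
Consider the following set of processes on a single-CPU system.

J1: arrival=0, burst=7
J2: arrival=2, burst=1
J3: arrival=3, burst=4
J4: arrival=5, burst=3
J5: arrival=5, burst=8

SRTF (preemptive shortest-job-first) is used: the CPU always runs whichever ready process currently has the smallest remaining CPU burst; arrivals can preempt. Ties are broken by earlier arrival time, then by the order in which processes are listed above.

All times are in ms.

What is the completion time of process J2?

Timeline: | J1 0-2 | J2 2-3 | J3 3-7 | J4 7-10 | J1 10-15 | J5 15-23 |
Completion: J1=15  J2=3  J3=7  J4=10  J5=23

3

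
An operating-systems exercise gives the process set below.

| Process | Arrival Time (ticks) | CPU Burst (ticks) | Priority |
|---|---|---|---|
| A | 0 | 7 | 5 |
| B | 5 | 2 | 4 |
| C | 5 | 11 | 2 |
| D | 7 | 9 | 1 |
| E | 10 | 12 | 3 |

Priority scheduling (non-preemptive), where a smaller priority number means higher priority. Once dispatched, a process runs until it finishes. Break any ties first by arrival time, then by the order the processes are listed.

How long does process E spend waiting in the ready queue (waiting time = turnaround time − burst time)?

17

Gantt: | A 0-7 | D 7-16 | C 16-27 | E 27-39 | B 39-41 |
Completion: A=7  B=41  C=27  D=16  E=39
Turnaround (C−A): A=7  B=36  C=22  D=9  E=29
Waiting(E) = turnaround − burst = 29 − 12 = 17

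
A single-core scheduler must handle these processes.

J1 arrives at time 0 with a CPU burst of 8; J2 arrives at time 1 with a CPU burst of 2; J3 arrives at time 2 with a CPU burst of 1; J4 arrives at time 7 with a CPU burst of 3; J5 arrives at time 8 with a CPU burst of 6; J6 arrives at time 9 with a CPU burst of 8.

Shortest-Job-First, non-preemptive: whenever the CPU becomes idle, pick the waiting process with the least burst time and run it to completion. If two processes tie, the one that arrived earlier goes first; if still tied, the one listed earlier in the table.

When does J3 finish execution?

Timeline: | J1 0-8 | J3 8-9 | J2 9-11 | J4 11-14 | J5 14-20 | J6 20-28 |
Completion: J1=8  J2=11  J3=9  J4=14  J5=20  J6=28

9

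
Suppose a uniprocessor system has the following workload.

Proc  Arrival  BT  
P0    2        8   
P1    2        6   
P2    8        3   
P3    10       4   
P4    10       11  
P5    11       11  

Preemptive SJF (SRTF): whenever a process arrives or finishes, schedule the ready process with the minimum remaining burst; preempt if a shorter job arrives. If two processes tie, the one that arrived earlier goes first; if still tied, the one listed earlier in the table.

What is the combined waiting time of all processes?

Timeline: | idle 0-2 | P1 2-8 | P2 8-11 | P3 11-15 | P0 15-23 | P4 23-34 | P5 34-45 |
Completion: P0=23  P1=8  P2=11  P3=15  P4=34  P5=45
Turnaround (C−A): P0=21  P1=6  P2=3  P3=5  P4=24  P5=34
Waiting = turnaround − burst: P0=13, P1=0, P2=0, P3=1, P4=13, P5=23
Total waiting = 13 + 0 + 0 + 1 + 13 + 23 = 50

50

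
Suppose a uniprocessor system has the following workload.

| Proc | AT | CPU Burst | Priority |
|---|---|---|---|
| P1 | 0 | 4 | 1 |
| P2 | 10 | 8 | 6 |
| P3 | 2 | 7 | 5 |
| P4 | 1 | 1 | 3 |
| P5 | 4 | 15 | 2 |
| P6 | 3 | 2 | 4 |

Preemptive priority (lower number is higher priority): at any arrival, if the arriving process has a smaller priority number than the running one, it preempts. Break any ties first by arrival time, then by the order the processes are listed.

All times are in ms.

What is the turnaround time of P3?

27

Schedule: | P1 0-4 | P5 4-19 | P4 19-20 | P6 20-22 | P3 22-29 | P2 29-37 |
Completion: P1=4  P2=37  P3=29  P4=20  P5=19  P6=22
Turnaround(P3) = completion − arrival = 29 − 2 = 27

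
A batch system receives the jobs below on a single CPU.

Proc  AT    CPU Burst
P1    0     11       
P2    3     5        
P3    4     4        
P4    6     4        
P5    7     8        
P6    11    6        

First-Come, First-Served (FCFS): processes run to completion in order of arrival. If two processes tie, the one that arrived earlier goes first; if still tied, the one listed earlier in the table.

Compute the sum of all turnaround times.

Gantt: | P1 0-11 | P2 11-16 | P3 16-20 | P4 20-24 | P5 24-32 | P6 32-38 |
Completion: P1=11  P2=16  P3=20  P4=24  P5=32  P6=38
Turnaround (C−A): P1=11  P2=13  P3=16  P4=18  P5=25  P6=27
Turnaround = completion − arrival: P1=11, P2=13, P3=16, P4=18, P5=25, P6=27
Total turnaround = 11 + 13 + 16 + 18 + 25 + 27 = 110

110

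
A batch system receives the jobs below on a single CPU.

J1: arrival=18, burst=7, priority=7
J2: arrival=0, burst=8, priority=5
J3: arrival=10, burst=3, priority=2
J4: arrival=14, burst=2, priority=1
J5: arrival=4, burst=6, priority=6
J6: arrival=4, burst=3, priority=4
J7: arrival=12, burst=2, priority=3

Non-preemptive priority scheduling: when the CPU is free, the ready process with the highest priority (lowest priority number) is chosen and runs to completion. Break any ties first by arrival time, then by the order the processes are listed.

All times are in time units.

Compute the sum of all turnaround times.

60

Timeline: | J2 0-8 | J6 8-11 | J3 11-14 | J4 14-16 | J7 16-18 | J5 18-24 | J1 24-31 |
Completion: J1=31  J2=8  J3=14  J4=16  J5=24  J6=11  J7=18
Turnaround = completion − arrival: J1=13, J2=8, J3=4, J4=2, J5=20, J6=7, J7=6
Total turnaround = 13 + 8 + 4 + 2 + 20 + 7 + 6 = 60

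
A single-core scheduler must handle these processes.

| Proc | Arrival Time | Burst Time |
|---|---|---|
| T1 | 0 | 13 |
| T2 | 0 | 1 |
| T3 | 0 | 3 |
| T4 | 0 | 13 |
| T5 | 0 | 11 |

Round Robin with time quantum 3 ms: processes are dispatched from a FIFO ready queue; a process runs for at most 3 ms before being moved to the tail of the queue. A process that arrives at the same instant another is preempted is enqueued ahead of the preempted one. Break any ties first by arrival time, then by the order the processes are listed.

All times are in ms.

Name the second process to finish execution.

Schedule: | T1 0-3 | T2 3-4 | T3 4-7 | T4 7-10 | T5 10-13 | T1 13-16 | T4 16-19 | T5 19-22 | T1 22-25 | T4 25-28 | T5 28-31 | T1 31-34 | T4 34-37 | T5 37-39 | T1 39-40 | T4 40-41 |
Completion: T1=40  T2=4  T3=7  T4=41  T5=39
Turnaround (C−A): T1=40  T2=4  T3=7  T4=41  T5=39
Finish order: T2 → T3 → T5 → T1 → T4

T3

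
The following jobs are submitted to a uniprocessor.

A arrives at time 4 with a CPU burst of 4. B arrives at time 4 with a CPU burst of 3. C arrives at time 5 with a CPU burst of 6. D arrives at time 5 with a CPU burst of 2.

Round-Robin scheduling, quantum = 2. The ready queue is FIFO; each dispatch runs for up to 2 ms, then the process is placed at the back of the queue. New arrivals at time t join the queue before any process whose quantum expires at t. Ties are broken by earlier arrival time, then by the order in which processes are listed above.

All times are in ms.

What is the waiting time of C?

8

Gantt: | idle 0-4 | A 4-6 | B 6-8 | C 8-10 | D 10-12 | A 12-14 | B 14-15 | C 15-19 |
Completion: A=14  B=15  C=19  D=12
Turnaround (C−A): A=10  B=11  C=14  D=7
Waiting(C) = turnaround − burst = 14 − 6 = 8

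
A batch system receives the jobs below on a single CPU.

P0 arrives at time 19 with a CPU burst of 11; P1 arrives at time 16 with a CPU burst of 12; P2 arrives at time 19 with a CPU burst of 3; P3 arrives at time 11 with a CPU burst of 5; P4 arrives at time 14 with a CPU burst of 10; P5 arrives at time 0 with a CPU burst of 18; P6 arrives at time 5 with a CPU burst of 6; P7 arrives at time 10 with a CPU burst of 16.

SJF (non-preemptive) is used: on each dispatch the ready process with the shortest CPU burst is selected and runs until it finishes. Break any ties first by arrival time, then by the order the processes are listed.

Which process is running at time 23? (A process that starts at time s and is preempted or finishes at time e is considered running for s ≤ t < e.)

Schedule: | P5 0-18 | P3 18-23 | P2 23-26 | P6 26-32 | P4 32-42 | P0 42-53 | P1 53-65 | P7 65-81 |
Completion: P0=53  P1=65  P2=26  P3=23  P4=42  P5=18  P6=32  P7=81
Turnaround (C−A): P0=34  P1=49  P2=7  P3=12  P4=28  P5=18  P6=27  P7=71

P2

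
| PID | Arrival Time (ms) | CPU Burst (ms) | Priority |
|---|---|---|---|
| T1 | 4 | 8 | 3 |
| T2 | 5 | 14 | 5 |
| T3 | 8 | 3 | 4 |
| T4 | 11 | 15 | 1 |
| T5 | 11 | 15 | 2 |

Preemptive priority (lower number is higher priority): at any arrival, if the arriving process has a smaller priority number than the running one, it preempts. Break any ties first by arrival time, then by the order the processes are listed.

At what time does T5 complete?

41

Gantt: | idle 0-4 | T1 4-11 | T4 11-26 | T5 26-41 | T1 41-42 | T3 42-45 | T2 45-59 |
Completion: T1=42  T2=59  T3=45  T4=26  T5=41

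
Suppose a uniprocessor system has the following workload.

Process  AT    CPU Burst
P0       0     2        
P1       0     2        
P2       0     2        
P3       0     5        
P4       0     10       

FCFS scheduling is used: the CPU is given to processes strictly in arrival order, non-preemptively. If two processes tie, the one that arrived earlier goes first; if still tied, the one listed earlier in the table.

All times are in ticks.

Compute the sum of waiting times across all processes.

23

Schedule: | P0 0-2 | P1 2-4 | P2 4-6 | P3 6-11 | P4 11-21 |
Completion: P0=2  P1=4  P2=6  P3=11  P4=21
Turnaround (C−A): P0=2  P1=4  P2=6  P3=11  P4=21
Waiting = turnaround − burst: P0=0, P1=2, P2=4, P3=6, P4=11
Total waiting = 0 + 2 + 4 + 6 + 11 = 23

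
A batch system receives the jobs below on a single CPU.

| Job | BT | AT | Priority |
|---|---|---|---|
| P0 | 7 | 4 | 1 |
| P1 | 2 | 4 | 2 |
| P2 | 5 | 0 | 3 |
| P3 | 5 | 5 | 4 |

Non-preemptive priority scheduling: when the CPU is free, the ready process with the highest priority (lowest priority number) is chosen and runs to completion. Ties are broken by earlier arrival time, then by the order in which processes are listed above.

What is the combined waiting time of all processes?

Timeline: | P2 0-5 | P0 5-12 | P1 12-14 | P3 14-19 |
Completion: P0=12  P1=14  P2=5  P3=19
Turnaround (C−A): P0=8  P1=10  P2=5  P3=14
Waiting = turnaround − burst: P0=1, P1=8, P2=0, P3=9
Total waiting = 1 + 8 + 0 + 9 = 18

18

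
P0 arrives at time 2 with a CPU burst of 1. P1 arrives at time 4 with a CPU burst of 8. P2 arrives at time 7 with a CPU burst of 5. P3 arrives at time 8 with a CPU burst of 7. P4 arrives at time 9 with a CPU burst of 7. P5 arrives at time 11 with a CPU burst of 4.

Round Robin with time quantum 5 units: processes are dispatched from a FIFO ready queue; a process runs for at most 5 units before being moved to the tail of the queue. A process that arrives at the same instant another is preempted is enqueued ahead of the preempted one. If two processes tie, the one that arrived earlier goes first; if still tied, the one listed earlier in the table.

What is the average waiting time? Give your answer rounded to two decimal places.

Schedule: | idle 0-2 | P0 2-3 | idle 3-4 | P1 4-9 | P2 9-14 | P3 14-19 | P4 19-24 | P1 24-27 | P5 27-31 | P3 31-33 | P4 33-35 |
Completion: P0=3  P1=27  P2=14  P3=33  P4=35  P5=31
Turnaround (C−A): P0=1  P1=23  P2=7  P3=25  P4=26  P5=20
Waiting times: P0=0, P1=15, P2=2, P3=18, P4=19, P5=16
Average waiting = (0+15+2+18+19+16) / 6 = 70/6 = 11.67

11.67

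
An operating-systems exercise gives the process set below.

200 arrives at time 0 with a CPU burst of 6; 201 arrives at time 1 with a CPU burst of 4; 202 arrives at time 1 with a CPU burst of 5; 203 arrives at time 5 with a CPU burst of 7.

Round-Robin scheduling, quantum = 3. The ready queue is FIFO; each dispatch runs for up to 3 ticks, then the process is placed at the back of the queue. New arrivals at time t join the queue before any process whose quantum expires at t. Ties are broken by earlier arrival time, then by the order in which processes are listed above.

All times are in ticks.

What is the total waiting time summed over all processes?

39

Gantt: | 200 0-3 | 201 3-6 | 202 6-9 | 200 9-12 | 203 12-15 | 201 15-16 | 202 16-18 | 203 18-22 |
Completion: 200=12  201=16  202=18  203=22
Waiting = turnaround − burst: 200=6, 201=11, 202=12, 203=10
Total waiting = 6 + 11 + 12 + 10 = 39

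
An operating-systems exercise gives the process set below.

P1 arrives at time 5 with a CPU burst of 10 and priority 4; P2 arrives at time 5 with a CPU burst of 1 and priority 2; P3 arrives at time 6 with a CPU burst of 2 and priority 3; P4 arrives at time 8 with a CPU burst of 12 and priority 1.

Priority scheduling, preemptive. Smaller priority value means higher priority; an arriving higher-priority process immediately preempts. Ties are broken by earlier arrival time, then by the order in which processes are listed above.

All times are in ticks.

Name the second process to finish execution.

Gantt: | idle 0-5 | P2 5-6 | P3 6-8 | P4 8-20 | P1 20-30 |
Completion: P1=30  P2=6  P3=8  P4=20
Turnaround (C−A): P1=25  P2=1  P3=2  P4=12
Finish order: P2 → P3 → P4 → P1

P3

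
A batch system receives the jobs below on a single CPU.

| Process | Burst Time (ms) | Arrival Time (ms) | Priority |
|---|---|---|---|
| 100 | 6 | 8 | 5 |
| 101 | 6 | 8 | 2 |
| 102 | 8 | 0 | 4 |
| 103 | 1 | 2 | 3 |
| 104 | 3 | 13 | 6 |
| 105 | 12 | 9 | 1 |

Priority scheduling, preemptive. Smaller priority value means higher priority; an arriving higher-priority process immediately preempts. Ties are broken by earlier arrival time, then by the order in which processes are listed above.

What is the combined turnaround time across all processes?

Timeline: | 102 0-2 | 103 2-3 | 102 3-8 | 101 8-9 | 105 9-21 | 101 21-26 | 102 26-27 | 100 27-33 | 104 33-36 |
Completion: 100=33  101=26  102=27  103=3  104=36  105=21
Turnaround = completion − arrival: 100=25, 101=18, 102=27, 103=1, 104=23, 105=12
Total turnaround = 25 + 18 + 27 + 1 + 23 + 12 = 106

106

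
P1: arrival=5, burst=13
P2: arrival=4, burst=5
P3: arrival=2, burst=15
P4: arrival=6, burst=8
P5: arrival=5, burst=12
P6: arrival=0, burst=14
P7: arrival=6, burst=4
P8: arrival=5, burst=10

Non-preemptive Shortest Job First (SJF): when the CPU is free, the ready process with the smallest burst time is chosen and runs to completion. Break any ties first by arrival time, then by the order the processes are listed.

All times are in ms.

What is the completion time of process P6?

14

Gantt: | P6 0-14 | P7 14-18 | P2 18-23 | P4 23-31 | P8 31-41 | P5 41-53 | P1 53-66 | P3 66-81 |
Completion: P1=66  P2=23  P3=81  P4=31  P5=53  P6=14  P7=18  P8=41
Turnaround (C−A): P1=61  P2=19  P3=79  P4=25  P5=48  P6=14  P7=12  P8=36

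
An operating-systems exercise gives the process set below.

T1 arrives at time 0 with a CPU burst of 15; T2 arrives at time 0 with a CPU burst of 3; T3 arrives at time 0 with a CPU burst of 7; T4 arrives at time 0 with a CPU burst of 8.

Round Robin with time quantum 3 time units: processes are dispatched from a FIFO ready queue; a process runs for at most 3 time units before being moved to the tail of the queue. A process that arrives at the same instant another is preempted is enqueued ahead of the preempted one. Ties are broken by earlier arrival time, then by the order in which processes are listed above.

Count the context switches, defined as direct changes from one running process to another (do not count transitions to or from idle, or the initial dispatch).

10

Schedule: | T1 0-3 | T2 3-6 | T3 6-9 | T4 9-12 | T1 12-15 | T3 15-18 | T4 18-21 | T1 21-24 | T3 24-25 | T4 25-27 | T1 27-33 |
Completion: T1=33  T2=6  T3=25  T4=27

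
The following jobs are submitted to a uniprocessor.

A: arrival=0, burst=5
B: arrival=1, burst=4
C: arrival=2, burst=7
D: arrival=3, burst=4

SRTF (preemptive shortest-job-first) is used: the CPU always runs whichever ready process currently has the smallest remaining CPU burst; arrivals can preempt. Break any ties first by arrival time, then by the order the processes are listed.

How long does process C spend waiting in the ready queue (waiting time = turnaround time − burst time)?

Timeline: | A 0-5 | B 5-9 | D 9-13 | C 13-20 |
Completion: A=5  B=9  C=20  D=13
Turnaround (C−A): A=5  B=8  C=18  D=10
Waiting(C) = turnaround − burst = 18 − 7 = 11

11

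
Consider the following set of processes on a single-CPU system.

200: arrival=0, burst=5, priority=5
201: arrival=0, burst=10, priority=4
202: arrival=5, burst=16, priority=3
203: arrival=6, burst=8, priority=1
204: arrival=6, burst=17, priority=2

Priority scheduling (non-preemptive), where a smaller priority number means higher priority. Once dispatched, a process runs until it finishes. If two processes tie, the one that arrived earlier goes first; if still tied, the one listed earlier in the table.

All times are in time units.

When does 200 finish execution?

56

Schedule: | 201 0-10 | 203 10-18 | 204 18-35 | 202 35-51 | 200 51-56 |
Completion: 200=56  201=10  202=51  203=18  204=35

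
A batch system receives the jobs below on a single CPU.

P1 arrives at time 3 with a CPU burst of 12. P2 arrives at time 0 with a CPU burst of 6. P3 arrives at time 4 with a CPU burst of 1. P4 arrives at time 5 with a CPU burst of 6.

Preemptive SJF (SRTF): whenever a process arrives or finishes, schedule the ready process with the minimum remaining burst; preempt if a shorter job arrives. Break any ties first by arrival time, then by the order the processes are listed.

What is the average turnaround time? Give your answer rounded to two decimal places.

9.50

Schedule: | P2 0-4 | P3 4-5 | P2 5-7 | P4 7-13 | P1 13-25 |
Completion: P1=25  P2=7  P3=5  P4=13
Turnaround (C−A): P1=22  P2=7  P3=1  P4=8
Turnaround times: P1=22, P2=7, P3=1, P4=8
Average turnaround = (22+7+1+8) / 4 = 38/4 = 9.50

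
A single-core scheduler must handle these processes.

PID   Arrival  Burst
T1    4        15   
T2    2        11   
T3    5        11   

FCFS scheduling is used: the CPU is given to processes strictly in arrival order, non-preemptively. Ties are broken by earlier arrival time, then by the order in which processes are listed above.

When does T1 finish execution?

28

Gantt: | idle 0-2 | T2 2-13 | T1 13-28 | T3 28-39 |
Completion: T1=28  T2=13  T3=39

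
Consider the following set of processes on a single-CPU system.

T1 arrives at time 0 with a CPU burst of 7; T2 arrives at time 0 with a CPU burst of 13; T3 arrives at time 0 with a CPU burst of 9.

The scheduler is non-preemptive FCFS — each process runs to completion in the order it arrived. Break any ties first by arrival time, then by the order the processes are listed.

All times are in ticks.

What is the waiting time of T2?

Gantt: | T1 0-7 | T2 7-20 | T3 20-29 |
Completion: T1=7  T2=20  T3=29
Turnaround (C−A): T1=7  T2=20  T3=29
Waiting(T2) = turnaround − burst = 20 − 13 = 7

7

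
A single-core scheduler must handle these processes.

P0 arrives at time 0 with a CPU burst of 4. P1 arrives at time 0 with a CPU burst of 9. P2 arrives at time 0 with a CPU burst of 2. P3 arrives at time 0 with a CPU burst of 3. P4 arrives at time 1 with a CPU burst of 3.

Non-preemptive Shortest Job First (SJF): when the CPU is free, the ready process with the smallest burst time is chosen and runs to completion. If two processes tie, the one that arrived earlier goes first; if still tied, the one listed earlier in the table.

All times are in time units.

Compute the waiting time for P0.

8

Timeline: | P2 0-2 | P3 2-5 | P4 5-8 | P0 8-12 | P1 12-21 |
Completion: P0=12  P1=21  P2=2  P3=5  P4=8
Turnaround (C−A): P0=12  P1=21  P2=2  P3=5  P4=7
Waiting(P0) = turnaround − burst = 12 − 4 = 8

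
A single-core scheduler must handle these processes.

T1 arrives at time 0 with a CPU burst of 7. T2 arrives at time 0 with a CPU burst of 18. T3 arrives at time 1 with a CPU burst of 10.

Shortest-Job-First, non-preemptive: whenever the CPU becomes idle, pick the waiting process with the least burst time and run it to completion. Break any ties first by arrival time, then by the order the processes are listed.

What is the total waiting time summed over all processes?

Timeline: | T1 0-7 | T3 7-17 | T2 17-35 |
Completion: T1=7  T2=35  T3=17
Waiting = turnaround − burst: T1=0, T2=17, T3=6
Total waiting = 0 + 17 + 6 = 23

23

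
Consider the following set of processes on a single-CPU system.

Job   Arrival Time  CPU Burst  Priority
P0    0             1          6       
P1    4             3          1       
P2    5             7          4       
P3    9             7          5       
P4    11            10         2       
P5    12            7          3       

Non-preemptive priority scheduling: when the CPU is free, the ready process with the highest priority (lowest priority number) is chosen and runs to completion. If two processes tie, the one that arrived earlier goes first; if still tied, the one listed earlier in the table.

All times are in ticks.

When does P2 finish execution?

Gantt: | P0 0-1 | idle 1-4 | P1 4-7 | P2 7-14 | P4 14-24 | P5 24-31 | P3 31-38 |
Completion: P0=1  P1=7  P2=14  P3=38  P4=24  P5=31

14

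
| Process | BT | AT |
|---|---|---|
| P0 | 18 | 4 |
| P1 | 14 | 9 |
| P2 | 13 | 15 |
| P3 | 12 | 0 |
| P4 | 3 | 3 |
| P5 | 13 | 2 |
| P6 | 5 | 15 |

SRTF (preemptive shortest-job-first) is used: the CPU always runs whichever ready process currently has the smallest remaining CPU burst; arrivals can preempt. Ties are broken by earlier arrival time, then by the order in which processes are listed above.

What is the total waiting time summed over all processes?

Gantt: | P3 0-3 | P4 3-6 | P3 6-15 | P6 15-20 | P5 20-33 | P2 33-46 | P1 46-60 | P0 60-78 |
Completion: P0=78  P1=60  P2=46  P3=15  P4=6  P5=33  P6=20
Turnaround (C−A): P0=74  P1=51  P2=31  P3=15  P4=3  P5=31  P6=5
Waiting = turnaround − burst: P0=56, P1=37, P2=18, P3=3, P4=0, P5=18, P6=0
Total waiting = 56 + 37 + 18 + 3 + 0 + 18 + 0 = 132

132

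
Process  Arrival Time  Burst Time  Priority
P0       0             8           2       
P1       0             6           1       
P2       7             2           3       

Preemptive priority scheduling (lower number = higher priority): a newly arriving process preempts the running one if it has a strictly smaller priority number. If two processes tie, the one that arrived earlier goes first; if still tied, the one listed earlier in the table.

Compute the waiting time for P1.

0

Schedule: | P1 0-6 | P0 6-14 | P2 14-16 |
Completion: P0=14  P1=6  P2=16
Turnaround (C−A): P0=14  P1=6  P2=9
Waiting(P1) = turnaround − burst = 6 − 6 = 0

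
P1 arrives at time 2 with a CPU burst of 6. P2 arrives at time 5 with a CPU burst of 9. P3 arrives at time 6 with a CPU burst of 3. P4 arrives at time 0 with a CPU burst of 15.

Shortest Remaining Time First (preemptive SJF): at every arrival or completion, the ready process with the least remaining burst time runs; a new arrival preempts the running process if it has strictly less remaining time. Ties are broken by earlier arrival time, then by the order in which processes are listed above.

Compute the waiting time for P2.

Gantt: | P4 0-2 | P1 2-8 | P3 8-11 | P2 11-20 | P4 20-33 |
Completion: P1=8  P2=20  P3=11  P4=33
Waiting(P2) = turnaround − burst = 15 − 9 = 6

6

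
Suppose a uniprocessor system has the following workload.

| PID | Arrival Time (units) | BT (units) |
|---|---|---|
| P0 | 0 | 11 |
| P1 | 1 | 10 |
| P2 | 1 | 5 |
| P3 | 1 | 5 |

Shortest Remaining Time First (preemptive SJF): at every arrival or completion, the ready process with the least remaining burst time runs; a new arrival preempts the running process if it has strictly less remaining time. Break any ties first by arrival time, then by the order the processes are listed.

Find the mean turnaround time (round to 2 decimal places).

Gantt: | P0 0-1 | P2 1-6 | P3 6-11 | P0 11-21 | P1 21-31 |
Completion: P0=21  P1=31  P2=6  P3=11
Turnaround times: P0=21, P1=30, P2=5, P3=10
Average turnaround = (21+30+5+10) / 4 = 66/4 = 16.50

16.50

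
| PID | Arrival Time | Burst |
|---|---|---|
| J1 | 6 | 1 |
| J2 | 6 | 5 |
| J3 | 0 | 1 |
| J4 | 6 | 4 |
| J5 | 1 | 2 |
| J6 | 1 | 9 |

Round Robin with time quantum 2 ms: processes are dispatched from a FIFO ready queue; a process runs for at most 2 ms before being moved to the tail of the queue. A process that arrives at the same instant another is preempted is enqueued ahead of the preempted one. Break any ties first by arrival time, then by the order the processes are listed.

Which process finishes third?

Schedule: | J3 0-1 | J5 1-3 | J6 3-7 | J1 7-8 | J2 8-10 | J4 10-12 | J6 12-14 | J2 14-16 | J4 16-18 | J6 18-20 | J2 20-21 | J6 21-22 |
Completion: J1=8  J2=21  J3=1  J4=18  J5=3  J6=22
Turnaround (C−A): J1=2  J2=15  J3=1  J4=12  J5=2  J6=21
Finish order: J3 → J5 → J1 → J4 → J2 → J6

J1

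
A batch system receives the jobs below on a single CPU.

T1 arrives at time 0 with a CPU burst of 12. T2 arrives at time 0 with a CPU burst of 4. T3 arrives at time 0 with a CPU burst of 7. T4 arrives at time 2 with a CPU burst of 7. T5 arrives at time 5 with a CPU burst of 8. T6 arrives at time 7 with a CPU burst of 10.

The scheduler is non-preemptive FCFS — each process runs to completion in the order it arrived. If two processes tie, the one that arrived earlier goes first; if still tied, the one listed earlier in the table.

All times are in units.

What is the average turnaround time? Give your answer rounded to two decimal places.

25.50

Gantt: | T1 0-12 | T2 12-16 | T3 16-23 | T4 23-30 | T5 30-38 | T6 38-48 |
Completion: T1=12  T2=16  T3=23  T4=30  T5=38  T6=48
Turnaround (C−A): T1=12  T2=16  T3=23  T4=28  T5=33  T6=41
Turnaround times: T1=12, T2=16, T3=23, T4=28, T5=33, T6=41
Average turnaround = (12+16+23+28+33+41) / 6 = 153/6 = 25.50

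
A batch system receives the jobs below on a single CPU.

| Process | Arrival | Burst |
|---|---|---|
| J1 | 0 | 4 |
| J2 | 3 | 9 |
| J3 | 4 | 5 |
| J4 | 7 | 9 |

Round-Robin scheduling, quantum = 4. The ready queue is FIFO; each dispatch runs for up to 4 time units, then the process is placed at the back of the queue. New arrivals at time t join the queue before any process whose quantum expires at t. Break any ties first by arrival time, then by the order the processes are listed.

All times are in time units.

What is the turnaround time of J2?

23

Gantt: | J1 0-4 | J2 4-8 | J3 8-12 | J4 12-16 | J2 16-20 | J3 20-21 | J4 21-25 | J2 25-26 | J4 26-27 |
Completion: J1=4  J2=26  J3=21  J4=27
Turnaround(J2) = completion − arrival = 26 − 3 = 23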